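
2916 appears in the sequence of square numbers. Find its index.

We need n² = 2916, so n = √2916 = 54.
Check: 54² = 2916. ✓

54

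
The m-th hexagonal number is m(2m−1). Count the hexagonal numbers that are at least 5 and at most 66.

The n-th hexagonal number is n(2n−1).
Smallest index with value ≥ 5: n = 2 (giving 6).
Largest index with value ≤ 66: n = 6 (giving 66).
Indices 2 through 6: 5 terms.

5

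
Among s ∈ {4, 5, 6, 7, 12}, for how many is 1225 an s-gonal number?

2

s = 4: P(4, 35) = 1225. ✓
s = 5: P(5, 28) = 1162 and P(5, 29) = 1247; 1225 is not s-gonal.
s = 6: P(6, 25) = 1225. ✓
s = 7: P(7, 22) = 1177 and P(7, 23) = 1288; 1225 is not s-gonal.
s = 12: P(12, 16) = 1216 and P(12, 17) = 1377; 1225 is not s-gonal.
Hits: s ∈ {4, 6} → 2.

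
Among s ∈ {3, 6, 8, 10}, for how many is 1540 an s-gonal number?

s = 3: P(3, 55) = 1540. ✓
s = 6: P(6, 28) = 1540. ✓
s = 8: P(8, 22) = 1408 and P(8, 23) = 1541; 1540 is not s-gonal.
s = 10: P(10, 20) = 1540. ✓
Hits: s ∈ {3, 6, 10} → 3.

3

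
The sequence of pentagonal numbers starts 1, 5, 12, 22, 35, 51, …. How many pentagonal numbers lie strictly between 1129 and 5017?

30

The n-th pentagonal number is n(3n−1)/2.
Smallest index with value > 1129: n = 28 (giving 1162).
Largest index with value < 5017: n = 57 (giving 4845).
Indices 28 through 57: 30 terms.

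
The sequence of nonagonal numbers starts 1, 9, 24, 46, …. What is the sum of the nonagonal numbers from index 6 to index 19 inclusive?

Σ i(7i−5)/2 = (7Σi² − 5Σi) / 2 over i = 6..19.
Σi = 190 − 15 = 175 and Σi² = 2470 − 55 = 2415.
(7·2415 − 5·175) / 2 = 16030/2 = 8015.

8015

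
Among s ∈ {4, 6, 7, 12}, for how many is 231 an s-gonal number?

s = 4: P(4, 15) = 225 and P(4, 16) = 256; 231 is not s-gonal.
s = 6: P(6, 11) = 231. ✓
s = 7: P(7, 9) = 189 and P(7, 10) = 235; 231 is not s-gonal.
s = 12: P(12, 7) = 217 and P(12, 8) = 288; 231 is not s-gonal.
Hits: s ∈ {6} → 1.

1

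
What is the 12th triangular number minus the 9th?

12·13/2 = 78 and 9·10/2 = 45.
Difference: 78 − 45 = 33.

33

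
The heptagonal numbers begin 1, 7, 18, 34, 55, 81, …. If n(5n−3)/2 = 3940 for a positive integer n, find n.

Set n(5n−3)/2 = 3940, giving 5n² − 3n − 7880 = 0.
The discriminant is 9 + 40·3940 = 157609, and √157609 = 397.
So n = (3 + 397) / 10 = 400/10 = 40.
Check: 40·(5·40 − 3)/2 = 3940. ✓

40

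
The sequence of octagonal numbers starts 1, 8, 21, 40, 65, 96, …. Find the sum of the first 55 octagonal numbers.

Σ i(3i−2) = 3Σi² − 2Σi over i = 1..55.
Σi = 1540 and Σi² = 56980.
3·56980 − 2·1540 = 167860.

167860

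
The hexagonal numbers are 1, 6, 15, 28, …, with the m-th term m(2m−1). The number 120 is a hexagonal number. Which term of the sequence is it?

Set n(2n−1) = 120, giving 2n² − n − 120 = 0.
The discriminant is 1 + 8·120 = 961, and √961 = 31.
So n = (1 + 31) / 4 = 32/4 = 8.

8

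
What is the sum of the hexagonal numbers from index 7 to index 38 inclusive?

Σ i(2i−1) = 2Σi² − Σi over i = 7..38.
Σi = 741 − 21 = 720 and Σi² = 19019 − 91 = 18928.
2·18928 − 1·720 = 37136.

37136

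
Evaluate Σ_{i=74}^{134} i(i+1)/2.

Σ i(i+1)/2 = (Σi² + Σi) / 2 over i = 74..134.
Σi = 9045 − 2701 = 6344 and Σi² = 811035 − 132349 = 678686.
(1·678686 + 1·6344) / 2 = 685030/2 = 342515.

342515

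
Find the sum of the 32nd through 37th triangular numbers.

3683

Σ i(i+1)/2 = (Σi² + Σi) / 2 over i = 32..37.
Σi = 703 − 496 = 207 and Σi² = 17575 − 10416 = 7159.
(1·7159 + 1·207) / 2 = 7366/2 = 3683.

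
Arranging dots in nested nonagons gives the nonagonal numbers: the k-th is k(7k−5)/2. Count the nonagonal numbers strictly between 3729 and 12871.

27

The n-th nonagonal number is n(7n−5)/2.
Smallest index with value > 3729: n = 34 (giving 3961).
Largest index with value < 12871: n = 60 (giving 12450).
Indices 34 through 60: 27 terms.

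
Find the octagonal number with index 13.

481

The 13th octagonal number is n(3n−2) with n = 13.
13·(3·13 − 2) = 13·37 = 481.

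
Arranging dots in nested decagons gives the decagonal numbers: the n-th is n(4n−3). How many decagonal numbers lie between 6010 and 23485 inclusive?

The n-th decagonal number is n(4n−3).
Smallest index with value ≥ 6010: n = 40 (giving 6280).
Largest index with value ≤ 23485: n = 77 (giving 23485).
Indices 40 through 77: 38 terms.

38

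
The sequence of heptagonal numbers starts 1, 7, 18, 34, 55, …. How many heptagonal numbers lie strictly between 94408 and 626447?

The n-th heptagonal number is n(5n−3)/2.
Smallest index with value > 94408: n = 195 (giving 94770).
Largest index with value < 626447: n = 500 (giving 624250).
Indices 195 through 500: 306 terms.

306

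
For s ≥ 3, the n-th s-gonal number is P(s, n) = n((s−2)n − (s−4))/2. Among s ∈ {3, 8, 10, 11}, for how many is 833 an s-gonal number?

s = 3: P(3, 40) = 820 and P(3, 41) = 861; 833 is not s-gonal.
s = 8: P(8, 17) = 833. ✓
s = 10: P(10, 14) = 742 and P(10, 15) = 855; 833 is not s-gonal.
s = 11: P(11, 14) = 833. ✓
Hits: s ∈ {8, 11} → 2.

2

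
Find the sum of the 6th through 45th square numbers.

31340

Σ_{i=6}^{45} i² = 31395 − 55 = 31340.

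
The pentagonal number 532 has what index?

Set n(3n−1)/2 = 532, giving 3n² − n − 1064 = 0.
The discriminant is 1 + 24·532 = 12769, and √12769 = 113.
So n = (1 + 113) / 6 = 114/6 = 19.
Check: 19·(3·19 − 1)/2 = 532. ✓

19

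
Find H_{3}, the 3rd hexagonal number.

3·(2·3 − 1) = 3·5 = 15.

15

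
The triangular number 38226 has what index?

276

Set n(n+1)/2 = 38226, giving n² + n − 76452 = 0.
The discriminant is 1 + 8·38226 = 305809, and √305809 = 553.
So n = (-1 + 553) / 2 = 552/2 = 276.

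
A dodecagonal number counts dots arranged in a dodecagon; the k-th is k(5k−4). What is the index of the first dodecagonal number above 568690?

338

Solve n(5n−4) > 568690 for integer n.
The largest n with value ≤ 568690 is 337 (since 566497 ≤ 568690 < 569868), so the first above is n = 338, value 569868.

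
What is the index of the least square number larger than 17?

Solve n² > 17 for integer n.
The largest n with value ≤ 17 is 4 (since 16 ≤ 17 < 25), so the first above is n = 5, value 25.

5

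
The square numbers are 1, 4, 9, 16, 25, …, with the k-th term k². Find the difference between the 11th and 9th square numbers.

40

11² = 121 and 9² = 81.
Difference: 121 − 81 = 40.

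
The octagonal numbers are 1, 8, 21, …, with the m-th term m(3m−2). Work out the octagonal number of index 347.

360533

The 347th octagonal number is n(3n−2) with n = 347.
347·(3·347 − 2) = 347·1039 = 360533.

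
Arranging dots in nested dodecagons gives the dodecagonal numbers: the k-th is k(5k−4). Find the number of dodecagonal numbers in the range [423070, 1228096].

205

The n-th dodecagonal number is n(5n−4).
Smallest index with value ≥ 423070: n = 292 (giving 425152).
Largest index with value ≤ 1228096: n = 496 (giving 1228096).
Indices 292 through 496: 205 terms.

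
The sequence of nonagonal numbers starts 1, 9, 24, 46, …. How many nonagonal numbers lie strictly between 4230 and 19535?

The n-th nonagonal number is n(7n−5)/2.
Smallest index with value > 4230: n = 36 (giving 4446).
Largest index with value < 19535: n = 75 (giving 19500).
Indices 36 through 75: 40 terms.

40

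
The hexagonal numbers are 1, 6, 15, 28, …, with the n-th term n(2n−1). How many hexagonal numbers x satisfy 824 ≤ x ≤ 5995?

The n-th hexagonal number is n(2n−1).
Smallest index with value ≥ 824: n = 21 (giving 861).
Largest index with value ≤ 5995: n = 55 (giving 5995).
Indices 21 through 55: 35 terms.

35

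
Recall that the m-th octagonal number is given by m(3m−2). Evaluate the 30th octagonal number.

The 30th octagonal number is n(3n−2) with n = 30.
30·(3·30 − 2) = 30·88 = 2640.

2640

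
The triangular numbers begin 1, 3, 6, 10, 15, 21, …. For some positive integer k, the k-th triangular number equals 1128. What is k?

Set n(n+1)/2 = 1128, giving n² + n − 2256 = 0.
So n = (-1 + 95) / 2 = 94/2 = 47.
Check: 47·48/2 = 1128. ✓

47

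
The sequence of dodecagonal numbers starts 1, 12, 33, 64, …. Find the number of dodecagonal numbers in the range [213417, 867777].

The n-th dodecagonal number is n(5n−4).
Smallest index with value ≥ 213417: n = 207 (giving 213417).
Largest index with value ≤ 867777: n = 417 (giving 867777).
Indices 207 through 417: 211 terms.

211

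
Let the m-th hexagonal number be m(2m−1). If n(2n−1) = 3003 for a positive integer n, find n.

Set n(2n−1) = 3003, giving 2n² − n − 3003 = 0.
So n = (1 + 155) / 4 = 156/4 = 39.

39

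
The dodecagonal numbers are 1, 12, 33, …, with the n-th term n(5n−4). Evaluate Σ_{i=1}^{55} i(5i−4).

278740

Σ i(5i−4) = 5Σi² − 4Σi over i = 1..55.
Σi = 1540 and Σi² = 56980.
5·56980 − 4·1540 = 278740.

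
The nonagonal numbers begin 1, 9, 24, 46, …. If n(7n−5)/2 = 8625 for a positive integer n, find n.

50

Set n(7n−5)/2 = 8625, giving 7n² − 5n − 17250 = 0.
The discriminant is 25 + 56·8625 = 483025, and √483025 = 695.
So n = (5 + 695) / 14 = 700/14 = 50.
Check: 50·(7·50 − 5)/2 = 8625. ✓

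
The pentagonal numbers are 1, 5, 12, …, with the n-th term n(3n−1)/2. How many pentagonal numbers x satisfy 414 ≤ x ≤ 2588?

The n-th pentagonal number is n(3n−1)/2.
Smallest index with value ≥ 414: n = 17 (giving 425).
Largest index with value ≤ 2588: n = 41 (giving 2501).
Indices 17 through 41: 25 terms.

25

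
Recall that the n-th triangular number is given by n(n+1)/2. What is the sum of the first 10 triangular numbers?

Σ i(i+1)/2 = (Σi² + Σi) / 2 over i = 1..10.
Σi = 55 and Σi² = 385.
(1·385 + 1·55) / 2 = 440/2 = 220.

220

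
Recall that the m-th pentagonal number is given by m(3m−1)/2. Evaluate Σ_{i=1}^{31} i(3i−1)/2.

15376

Σ i(3i−1)/2 = (3Σi² − Σi) / 2 over i = 1..31.
Σi = 496 and Σi² = 10416.
(3·10416 − 1·496) / 2 = 30752/2 = 15376.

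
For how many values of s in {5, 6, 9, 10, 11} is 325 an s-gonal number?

2

s = 5: P(5, 14) = 287 and P(5, 15) = 330; 325 is not s-gonal.
s = 6: P(6, 13) = 325. ✓
s = 9: P(9, 10) = 325. ✓
s = 10: P(10, 9) = 297 and P(10, 10) = 370; 325 is not s-gonal.
s = 11: P(11, 8) = 260 and P(11, 9) = 333; 325 is not s-gonal.
Hits: s ∈ {6, 9} → 2.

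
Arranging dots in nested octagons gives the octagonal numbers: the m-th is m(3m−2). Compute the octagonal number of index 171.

The 171st octagonal number is n(3n−2) with n = 171.
171·(3·171 − 2) = 171·511 = 87381.

87381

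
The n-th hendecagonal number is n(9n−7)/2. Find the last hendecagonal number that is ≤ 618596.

Solve n(9n−7)/2 ≤ 618596 for integer n.
n = 371 gives 618086 ≤ 618596, while n = 372 gives 621426 > 618596; so the answer is 618086.

618086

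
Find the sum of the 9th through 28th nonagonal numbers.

Σ i(7i−5)/2 = (7Σi² − 5Σi) / 2 over i = 9..28.
Σi = 406 − 36 = 370 and Σi² = 7714 − 204 = 7510.
(7·7510 − 5·370) / 2 = 50720/2 = 25360.

25360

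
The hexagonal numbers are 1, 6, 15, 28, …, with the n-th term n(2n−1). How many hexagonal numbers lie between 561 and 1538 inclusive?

11

The n-th hexagonal number is n(2n−1).
Smallest index with value ≥ 561: n = 17 (giving 561).
Largest index with value ≤ 1538: n = 27 (giving 1431).
Indices 17 through 27: 11 terms.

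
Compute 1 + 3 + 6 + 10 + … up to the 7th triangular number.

84

Σ i(i+1)/2 = (Σi² + Σi) / 2 over i = 1..7.
Σi = 28 and Σi² = 140.
(1·140 + 1·28) / 2 = 168/2 = 84.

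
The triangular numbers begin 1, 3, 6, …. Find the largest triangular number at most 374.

351

Solve n(n+1)/2 ≤ 374 for integer n.
n = 26 gives 351 ≤ 374, while n = 27 gives 378 > 374; so the answer is 351.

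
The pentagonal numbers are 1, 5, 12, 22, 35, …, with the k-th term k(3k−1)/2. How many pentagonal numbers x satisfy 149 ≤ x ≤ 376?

The n-th pentagonal number is n(3n−1)/2.
Smallest index with value ≥ 149: n = 11 (giving 176).
Largest index with value ≤ 376: n = 16 (giving 376).
Indices 11 through 16: 6 terms.

6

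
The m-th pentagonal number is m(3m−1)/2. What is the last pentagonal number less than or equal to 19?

Solve n(3n−1)/2 ≤ 19 for integer n.
n = 3 gives 12 ≤ 19, while n = 4 gives 22 > 19; so the answer is 12.

12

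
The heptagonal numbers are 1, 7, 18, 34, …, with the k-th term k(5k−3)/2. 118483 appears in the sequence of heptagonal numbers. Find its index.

218

Set n(5n−3)/2 = 118483, giving 5n² − 3n − 236966 = 0.
The discriminant is 9 + 40·118483 = 4739329, and √4739329 = 2177.
So n = (3 + 2177) / 10 = 2180/10 = 218.
Check: 218·(5·218 − 3)/2 = 118483. ✓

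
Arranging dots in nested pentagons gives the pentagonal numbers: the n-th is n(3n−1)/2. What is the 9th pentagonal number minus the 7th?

47

9·(3·9 − 1)/2 = 117 and 7·(3·7 − 1)/2 = 70.
Difference: 117 − 70 = 47.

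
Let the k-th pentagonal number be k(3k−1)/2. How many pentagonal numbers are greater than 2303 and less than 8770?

The n-th pentagonal number is n(3n−1)/2.
Smallest index with value > 2303: n = 40 (giving 2380).
Largest index with value < 8770: n = 76 (giving 8626).
Indices 40 through 76: 37 terms.

37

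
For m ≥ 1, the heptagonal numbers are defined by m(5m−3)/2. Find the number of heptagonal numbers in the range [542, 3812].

24

The n-th heptagonal number is n(5n−3)/2.
Smallest index with value ≥ 542: n = 16 (giving 616).
Largest index with value ≤ 3812: n = 39 (giving 3744).
Indices 16 through 39: 24 terms.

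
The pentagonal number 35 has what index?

Set n(3n−1)/2 = 35, giving 3n² − n − 70 = 0.
The discriminant is 1 + 24·35 = 841, and √841 = 29.
So n = (1 + 29) / 6 = 30/6 = 5.

5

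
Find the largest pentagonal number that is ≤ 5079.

Solve n(3n−1)/2 ≤ 5079 for integer n.
n = 58 gives 5017 ≤ 5079, while n = 59 gives 5192 > 5079; so the answer is 5017.

5017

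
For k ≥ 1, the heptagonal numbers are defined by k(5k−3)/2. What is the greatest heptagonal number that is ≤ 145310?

144841

Solve n(5n−3)/2 ≤ 145310 for integer n.
n = 241 gives 144841 ≤ 145310, while n = 242 gives 146047 > 145310; so the answer is 144841.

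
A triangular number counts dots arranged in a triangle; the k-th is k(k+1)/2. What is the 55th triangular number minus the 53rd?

55·56/2 = 1540 and 53·54/2 = 1431.
Difference: 1540 − 1431 = 109.

109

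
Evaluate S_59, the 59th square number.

3481

59² = 3481.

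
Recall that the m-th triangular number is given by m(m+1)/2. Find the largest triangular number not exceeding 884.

Solve n(n+1)/2 ≤ 884 for integer n.
n = 41 gives 861 ≤ 884, while n = 42 gives 903 > 884; so the answer is 861.

861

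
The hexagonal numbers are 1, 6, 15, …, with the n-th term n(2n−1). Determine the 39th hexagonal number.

3003

39·(2·39 − 1) = 39·77 = 3003.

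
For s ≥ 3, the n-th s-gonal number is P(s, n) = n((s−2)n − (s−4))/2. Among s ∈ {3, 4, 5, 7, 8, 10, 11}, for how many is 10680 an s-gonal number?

1

s = 3: P(3, 145) = 10585 and P(3, 146) = 10731; 10680 is not s-gonal.
s = 4: P(4, 103) = 10609 and P(4, 104) = 10816; 10680 is not s-gonal.
s = 5: P(5, 84) = 10542 and P(5, 85) = 10795; 10680 is not s-gonal.
s = 7: P(7, 65) = 10465 and P(7, 66) = 10791; 10680 is not s-gonal.
s = 8: P(8, 60) = 10680. ✓
s = 10: P(10, 52) = 10660 and P(10, 53) = 11077; 10680 is not s-gonal.
s = 11: P(11, 49) = 10633 and P(11, 50) = 11075; 10680 is not s-gonal.
Hits: s ∈ {8} → 1.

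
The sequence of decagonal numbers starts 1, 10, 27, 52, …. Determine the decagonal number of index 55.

11935

55·(4·55 − 3) = 55·217 = 11935.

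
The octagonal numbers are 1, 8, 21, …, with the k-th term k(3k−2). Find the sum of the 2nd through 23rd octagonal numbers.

Σ i(3i−2) = 3Σi² − 2Σi over i = 2..23.
Σi = 276 − 1 = 275 and Σi² = 4324 − 1 = 4323.
3·4323 − 2·275 = 12419.

12419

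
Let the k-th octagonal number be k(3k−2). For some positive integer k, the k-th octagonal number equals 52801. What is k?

133

Set n(3n−2) = 52801, giving 3n² − 2n − 52801 = 0.
So n = (2 + 796) / 6 = 798/6 = 133.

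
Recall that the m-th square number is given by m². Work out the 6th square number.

The 6th square number is n² with n = 6.
6² = 36.

36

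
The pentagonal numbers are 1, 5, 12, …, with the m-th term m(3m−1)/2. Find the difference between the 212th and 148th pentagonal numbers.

34528

212·(3·212 − 1)/2 = 67310 and 148·(3·148 − 1)/2 = 32782.
Difference: 67310 − 32782 = 34528.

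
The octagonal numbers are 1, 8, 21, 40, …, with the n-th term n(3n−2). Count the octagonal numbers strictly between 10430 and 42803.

The n-th octagonal number is n(3n−2).
Smallest index with value > 10430: n = 60 (giving 10680).
Largest index with value < 42803: n = 119 (giving 42245).
Indices 60 through 119: 60 terms.

60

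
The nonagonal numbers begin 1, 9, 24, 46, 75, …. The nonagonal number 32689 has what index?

Set n(7n−5)/2 = 32689, giving 7n² − 5n − 65378 = 0.
The discriminant is 25 + 56·32689 = 1830609, and √1830609 = 1353.
So n = (5 + 1353) / 14 = 1358/14 = 97.

97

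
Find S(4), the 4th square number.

16

The 4th square number is n² with n = 4.
4² = 16.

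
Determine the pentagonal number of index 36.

The 36th pentagonal number is n(3n−1)/2 with n = 36.
36·(3·36 − 1)/2 = 36·107/2 = 1926.

1926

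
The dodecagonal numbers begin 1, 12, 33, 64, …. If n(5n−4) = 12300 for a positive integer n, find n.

Set n(5n−4) = 12300, giving 5n² − 4n − 12300 = 0.
The discriminant is 16 + 20·12300 = 246016, and √246016 = 496.
So n = (4 + 496) / 10 = 500/10 = 50.

50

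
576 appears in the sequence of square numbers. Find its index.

24

We need n² = 576, so n = √576 = 24.
Check: 24² = 576. ✓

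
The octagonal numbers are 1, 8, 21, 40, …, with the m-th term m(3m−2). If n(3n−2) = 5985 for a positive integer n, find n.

45

Set n(3n−2) = 5985, giving 3n² − 2n − 5985 = 0.
The discriminant is 4 + 12·5985 = 71824, and √71824 = 268.
So n = (2 + 268) / 6 = 270/6 = 45.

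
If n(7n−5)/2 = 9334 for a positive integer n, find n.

Set n(7n−5)/2 = 9334, giving 7n² − 5n − 18668 = 0.
The discriminant is 25 + 56·9334 = 522729, and √522729 = 723.
So n = (5 + 723) / 14 = 728/14 = 52.
Check: 52·(7·52 − 5)/2 = 9334. ✓

52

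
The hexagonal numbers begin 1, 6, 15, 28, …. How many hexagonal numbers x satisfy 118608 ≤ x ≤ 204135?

76

The n-th hexagonal number is n(2n−1).
Smallest index with value ≥ 118608: n = 244 (giving 118828).
Largest index with value ≤ 204135: n = 319 (giving 203203).
Indices 244 through 319: 76 terms.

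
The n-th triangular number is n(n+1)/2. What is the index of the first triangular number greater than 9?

Solve n(n+1)/2 > 9 for integer n.
The largest n with value ≤ 9 is 3 (since 6 ≤ 9 < 10), so the first above is n = 4, value 10.

4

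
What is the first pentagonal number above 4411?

4510

Solve n(3n−1)/2 > 4411 for integer n.
The largest n with value ≤ 4411 is 54 (since 4347 ≤ 4411 < 4510), so the first above is n = 55, value 4510.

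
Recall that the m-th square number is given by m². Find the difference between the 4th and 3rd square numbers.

n² − (n−1)² = 2n − 1, so 4² − 3² = 2·4 − 1 = 7.

7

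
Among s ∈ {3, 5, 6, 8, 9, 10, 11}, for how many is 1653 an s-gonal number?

2

s = 3: P(3, 57) = 1653. ✓
s = 5: P(5, 33) = 1617 and P(5, 34) = 1717; 1653 is not s-gonal.
s = 6: P(6, 29) = 1653. ✓
s = 8: P(8, 23) = 1541 and P(8, 24) = 1680; 1653 is not s-gonal.
s = 9: P(9, 22) = 1639 and P(9, 23) = 1794; 1653 is not s-gonal.
s = 10: P(10, 20) = 1540 and P(10, 21) = 1701; 1653 is not s-gonal.
s = 11: P(11, 19) = 1558 and P(11, 20) = 1730; 1653 is not s-gonal.
Hits: s ∈ {3, 6} → 2.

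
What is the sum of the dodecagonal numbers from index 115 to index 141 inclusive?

2206206

Σ i(5i−4) = 5Σi² − 4Σi over i = 115..141.
Σi = 10011 − 6555 = 3456 and Σi² = 944371 − 500365 = 444006.
5·444006 − 4·3456 = 2206206.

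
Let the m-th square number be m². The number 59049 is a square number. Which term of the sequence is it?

We need n² = 59049, so n = √59049 = 243.

243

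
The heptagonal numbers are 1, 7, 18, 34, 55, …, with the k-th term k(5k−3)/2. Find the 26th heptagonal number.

26·(5·26 − 3)/2 = 26·127/2 = 1651.

1651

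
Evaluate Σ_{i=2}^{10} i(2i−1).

714

Σ i(2i−1) = 2Σi² − Σi over i = 2..10.
Σi = 55 − 1 = 54 and Σi² = 385 − 1 = 384.
2·384 − 1·54 = 714.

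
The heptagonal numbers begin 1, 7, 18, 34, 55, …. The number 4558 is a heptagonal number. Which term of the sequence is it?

43

Set n(5n−3)/2 = 4558, giving 5n² − 3n − 9116 = 0.
So n = (3 + 427) / 10 = 430/10 = 43.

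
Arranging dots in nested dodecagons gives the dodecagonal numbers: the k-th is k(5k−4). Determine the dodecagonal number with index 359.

642969

359·(5·359 − 4) = 359·1791 = 642969.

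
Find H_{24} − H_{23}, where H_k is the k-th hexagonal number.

93

Consecutive hexagonal numbers differ by 4n − 3: here 4·24 − 3 = 93.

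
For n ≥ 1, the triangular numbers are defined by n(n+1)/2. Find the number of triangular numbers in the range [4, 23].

4

The n-th triangular number is n(n+1)/2.
Smallest index with value ≥ 4: n = 3 (giving 6).
Largest index with value ≤ 23: n = 6 (giving 21).
Indices 3 through 6: 4 terms.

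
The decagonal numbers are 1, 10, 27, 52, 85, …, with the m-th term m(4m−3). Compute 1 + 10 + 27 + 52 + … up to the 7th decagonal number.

Σ i(4i−3) = 4Σi² − 3Σi over i = 1..7.
Σi = 28 and Σi² = 140.
4·140 − 3·28 = 476.

476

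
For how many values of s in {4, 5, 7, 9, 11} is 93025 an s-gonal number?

s = 4: P(4, 305) = 93025. ✓
s = 5: P(5, 249) = 92877 and P(5, 250) = 93625; 93025 is not s-gonal.
s = 7: P(7, 193) = 92833 and P(7, 194) = 93799; 93025 is not s-gonal.
s = 9: P(9, 163) = 92584 and P(9, 164) = 93726; 93025 is not s-gonal.
s = 11: P(11, 144) = 92808 and P(11, 145) = 94105; 93025 is not s-gonal.
Hits: s ∈ {4} → 1.

1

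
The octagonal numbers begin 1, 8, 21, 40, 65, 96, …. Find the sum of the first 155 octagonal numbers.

Σ i(3i−2) = 3Σi² − 2Σi over i = 1..155.
Σi = 12090 and Σi² = 1253330.
3·1253330 − 2·12090 = 3735810.

3735810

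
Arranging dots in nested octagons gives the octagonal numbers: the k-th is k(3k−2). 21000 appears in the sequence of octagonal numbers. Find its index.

Set n(3n−2) = 21000, giving 3n² − 2n − 21000 = 0.
The discriminant is 4 + 12·21000 = 252004, and √252004 = 502.
So n = (2 + 502) / 6 = 504/6 = 84.
Check: 84·(3·84 − 2) = 21000. ✓

84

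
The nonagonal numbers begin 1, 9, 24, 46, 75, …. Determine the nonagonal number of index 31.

The 31st nonagonal number is n(7n−5)/2 with n = 31.
31·(7·31 − 5)/2 = 31·212/2 = 31·106 = 3286.

3286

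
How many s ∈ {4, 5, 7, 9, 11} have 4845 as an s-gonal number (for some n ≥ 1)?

s = 4: P(4, 69) = 4761 and P(4, 70) = 4900; 4845 is not s-gonal.
s = 5: P(5, 57) = 4845. ✓
s = 7: P(7, 44) = 4774 and P(7, 45) = 4995; 4845 is not s-gonal.
s = 9: P(9, 37) = 4699 and P(9, 38) = 4959; 4845 is not s-gonal.
s = 11: P(11, 33) = 4785 and P(11, 34) = 5083; 4845 is not s-gonal.
Hits: s ∈ {5} → 1.

1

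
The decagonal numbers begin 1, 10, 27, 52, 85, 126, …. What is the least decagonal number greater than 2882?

3052

Solve n(4n−3) > 2882 for integer n.
The largest n with value ≤ 2882 is 27 (since 2835 ≤ 2882 < 3052), so the first above is n = 28, value 3052.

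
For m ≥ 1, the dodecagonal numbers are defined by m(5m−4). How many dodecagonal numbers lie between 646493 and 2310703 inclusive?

321

The n-th dodecagonal number is n(5n−4).
Smallest index with value ≥ 646493: n = 360 (giving 646560).
Largest index with value ≤ 2310703: n = 680 (giving 2309280).
Indices 360 through 680: 321 terms.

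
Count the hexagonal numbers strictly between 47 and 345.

The n-th hexagonal number is n(2n−1).
Smallest index with value > 47: n = 6 (giving 66).
Largest index with value < 345: n = 13 (giving 325).
Indices 6 through 13: 8 terms.

8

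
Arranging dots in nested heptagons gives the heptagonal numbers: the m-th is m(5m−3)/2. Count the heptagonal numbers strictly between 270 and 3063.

25

The n-th heptagonal number is n(5n−3)/2.
Smallest index with value > 270: n = 11 (giving 286).
Largest index with value < 3063: n = 35 (giving 3010).
Indices 11 through 35: 25 terms.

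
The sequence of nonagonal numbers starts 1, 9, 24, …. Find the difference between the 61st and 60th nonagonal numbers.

Consecutive nonagonal numbers differ by 7n − 6: here 7·61 − 6 = 421.

421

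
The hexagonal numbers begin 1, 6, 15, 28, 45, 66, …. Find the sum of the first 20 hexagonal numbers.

Σ i(2i−1) = 2Σi² − Σi over i = 1..20.
Σi = 210 and Σi² = 2870.
2·2870 − 1·210 = 5530.

5530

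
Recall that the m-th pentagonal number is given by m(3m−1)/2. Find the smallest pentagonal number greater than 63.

Solve n(3n−1)/2 > 63 for integer n.
The largest n with value ≤ 63 is 6 (since 51 ≤ 63 < 70), so the first above is n = 7, value 70.

70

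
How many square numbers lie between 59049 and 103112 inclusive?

79

The n-th square number is n².
Smallest index with value ≥ 59049: n = 243 (giving 59049).
Largest index with value ≤ 103112: n = 321 (giving 103041).
Indices 243 through 321: 79 terms.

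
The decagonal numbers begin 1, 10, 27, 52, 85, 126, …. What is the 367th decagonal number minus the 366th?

Consecutive decagonal numbers differ by 8n − 7: here 8·367 − 7 = 2929.

2929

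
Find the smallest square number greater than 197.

Solve n² > 197 for integer n.
The largest n with value ≤ 197 is 14 (since 196 ≤ 197 < 225), so the first above is n = 15, value 225.

225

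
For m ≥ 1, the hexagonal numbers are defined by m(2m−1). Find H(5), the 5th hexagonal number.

5·(2·5 − 1) = 5·9 = 45.

45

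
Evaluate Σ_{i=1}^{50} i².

Σ_{i=1}^{50} i² = 50·51·101/6 = 42925.

42925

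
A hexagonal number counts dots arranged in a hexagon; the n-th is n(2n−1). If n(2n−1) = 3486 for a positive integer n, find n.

Set n(2n−1) = 3486, giving 2n² − n − 3486 = 0.
So n = (1 + 167) / 4 = 168/4 = 42.
Check: 42·(2·42 − 1) = 3486. ✓

42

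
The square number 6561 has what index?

81

We need n² = 6561, so n = √6561 = 81.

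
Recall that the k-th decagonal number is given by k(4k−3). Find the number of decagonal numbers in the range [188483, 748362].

The n-th decagonal number is n(4n−3).
Smallest index with value ≥ 188483: n = 218 (giving 189442).
Largest index with value ≤ 748362: n = 432 (giving 745200).
Indices 218 through 432: 215 terms.

215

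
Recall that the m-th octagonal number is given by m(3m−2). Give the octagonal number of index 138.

56856

138·(3·138 − 2) = 138·412 = 56856.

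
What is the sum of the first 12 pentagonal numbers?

936

Σ i(3i−1)/2 = (3Σi² − Σi) / 2 over i = 1..12.
Σi = 78 and Σi² = 650.
(3·650 − 1·78) / 2 = 1872/2 = 936.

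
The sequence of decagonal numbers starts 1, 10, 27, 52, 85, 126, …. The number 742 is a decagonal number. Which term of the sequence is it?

14

Set n(4n−3) = 742, giving 4n² − 3n − 742 = 0.
So n = (3 + 109) / 8 = 112/8 = 14.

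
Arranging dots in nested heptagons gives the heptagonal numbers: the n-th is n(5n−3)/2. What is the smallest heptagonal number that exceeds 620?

697

Solve n(5n−3)/2 > 620 for integer n.
The largest n with value ≤ 620 is 16 (since 616 ≤ 620 < 697), so the first above is n = 17, value 697.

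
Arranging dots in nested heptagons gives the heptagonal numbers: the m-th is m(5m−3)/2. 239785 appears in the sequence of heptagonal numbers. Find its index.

Set n(5n−3)/2 = 239785, giving 5n² − 3n − 479570 = 0.
The discriminant is 9 + 40·239785 = 9591409, and √9591409 = 3097.
So n = (3 + 3097) / 10 = 3100/10 = 310.

310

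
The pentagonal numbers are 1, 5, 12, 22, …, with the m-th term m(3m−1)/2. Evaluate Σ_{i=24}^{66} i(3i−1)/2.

Σ i(3i−1)/2 = (3Σi² − Σi) / 2 over i = 24..66.
Σi = 2211 − 276 = 1935 and Σi² = 98021 − 4324 = 93697.
(3·93697 − 1·1935) / 2 = 279156/2 = 139578.

139578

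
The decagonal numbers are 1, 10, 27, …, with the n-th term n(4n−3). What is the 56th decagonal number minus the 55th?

441

Consecutive decagonal numbers differ by 8n − 7: here 8·56 − 7 = 441.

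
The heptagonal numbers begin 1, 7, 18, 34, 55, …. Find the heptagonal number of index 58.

58·(5·58 − 3)/2 = 58·287/2 = 8323.

8323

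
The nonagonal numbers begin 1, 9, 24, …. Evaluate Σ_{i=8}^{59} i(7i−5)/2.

Σ i(7i−5)/2 = (7Σi² − 5Σi) / 2 over i = 8..59.
Σi = 1770 − 28 = 1742 and Σi² = 70210 − 140 = 70070.
(7·70070 − 5·1742) / 2 = 481780/2 = 240890.

240890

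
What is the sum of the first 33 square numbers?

12529

Σ_{i=1}^{33} i² = 33·34·67/6 = 12529.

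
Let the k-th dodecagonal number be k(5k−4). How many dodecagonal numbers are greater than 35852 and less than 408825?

The n-th dodecagonal number is n(5n−4).
Smallest index with value > 35852: n = 86 (giving 36636).
Largest index with value < 408825: n = 286 (giving 407836).
Indices 86 through 286: 201 terms.

201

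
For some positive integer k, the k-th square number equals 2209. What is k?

47

We need n² = 2209, so n = √2209 = 47.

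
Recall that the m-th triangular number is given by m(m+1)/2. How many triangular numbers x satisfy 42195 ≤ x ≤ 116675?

The n-th triangular number is n(n+1)/2.
Smallest index with value ≥ 42195: n = 290 (giving 42195).
Largest index with value ≤ 116675: n = 482 (giving 116403).
Indices 290 through 482: 193 terms.

193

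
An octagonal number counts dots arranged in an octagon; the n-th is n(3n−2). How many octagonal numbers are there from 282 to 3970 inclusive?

The n-th octagonal number is n(3n−2).
Smallest index with value ≥ 282: n = 11 (giving 341).
Largest index with value ≤ 3970: n = 36 (giving 3816).
Indices 11 through 36: 26 terms.

26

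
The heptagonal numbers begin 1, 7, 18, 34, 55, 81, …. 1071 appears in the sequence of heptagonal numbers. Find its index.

Set n(5n−3)/2 = 1071, giving 5n² − 3n − 2142 = 0.
The discriminant is 9 + 40·1071 = 42849, and √42849 = 207.
So n = (3 + 207) / 10 = 210/10 = 21.

21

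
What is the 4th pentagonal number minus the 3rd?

Consecutive pentagonal numbers differ by 3n − 2: here 3·4 − 2 = 10.

10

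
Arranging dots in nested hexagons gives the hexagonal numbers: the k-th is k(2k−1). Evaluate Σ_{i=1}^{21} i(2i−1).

6391

Σ i(2i−1) = 2Σi² − Σi over i = 1..21.
Σi = 231 and Σi² = 3311.
2·3311 − 1·231 = 6391.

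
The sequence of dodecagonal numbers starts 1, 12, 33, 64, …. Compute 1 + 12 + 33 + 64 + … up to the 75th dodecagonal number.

705850

Σ i(5i−4) = 5Σi² − 4Σi over i = 1..75.
Σi = 2850 and Σi² = 143450.
5·143450 − 4·2850 = 705850.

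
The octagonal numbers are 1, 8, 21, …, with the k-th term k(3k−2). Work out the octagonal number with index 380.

380·(3·380 − 2) = 380·1138 = 432440.

432440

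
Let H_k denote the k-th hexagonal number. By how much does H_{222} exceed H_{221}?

885

Consecutive hexagonal numbers differ by 4n − 3: here 4·222 − 3 = 885.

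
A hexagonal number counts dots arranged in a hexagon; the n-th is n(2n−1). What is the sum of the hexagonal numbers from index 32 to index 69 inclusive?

201039

Σ i(2i−1) = 2Σi² − Σi over i = 32..69.
Σi = 2415 − 496 = 1919 and Σi² = 111895 − 10416 = 101479.
2·101479 − 1·1919 = 201039.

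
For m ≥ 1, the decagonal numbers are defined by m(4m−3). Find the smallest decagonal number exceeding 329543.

Solve n(4n−3) > 329543 for integer n.
The largest n with value ≤ 329543 is 287 (since 328615 ≤ 329543 < 330912), so the first above is n = 288, value 330912.

330912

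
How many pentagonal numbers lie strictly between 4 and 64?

The n-th pentagonal number is n(3n−1)/2.
Smallest index with value > 4: n = 2 (giving 5).
Largest index with value < 64: n = 6 (giving 51).
Indices 2 through 6: 5 terms.

5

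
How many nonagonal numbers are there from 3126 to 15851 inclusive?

The n-th nonagonal number is n(7n−5)/2.
Smallest index with value ≥ 3126: n = 31 (giving 3286).
Largest index with value ≤ 15851: n = 67 (giving 15544).
Indices 31 through 67: 37 terms.

37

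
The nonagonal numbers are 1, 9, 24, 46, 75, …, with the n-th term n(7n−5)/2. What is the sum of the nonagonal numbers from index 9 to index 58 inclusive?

Σ i(7i−5)/2 = (7Σi² − 5Σi) / 2 over i = 9..58.
Σi = 1711 − 36 = 1675 and Σi² = 66729 − 204 = 66525.
(7·66525 − 5·1675) / 2 = 457300/2 = 228650.

228650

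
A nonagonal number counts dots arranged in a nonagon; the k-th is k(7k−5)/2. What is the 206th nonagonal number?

The 206th nonagonal number is n(7n−5)/2 with n = 206.
206·(7·206 − 5)/2 = 206·1437/2 = 148011.

148011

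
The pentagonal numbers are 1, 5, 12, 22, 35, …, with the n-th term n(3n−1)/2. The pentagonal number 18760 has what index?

Set n(3n−1)/2 = 18760, giving 3n² − n − 37520 = 0.
The discriminant is 1 + 24·18760 = 450241, and √450241 = 671.
So n = (1 + 671) / 6 = 672/6 = 112.
Check: 112·(3·112 − 1)/2 = 18760. ✓

112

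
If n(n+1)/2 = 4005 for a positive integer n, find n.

89

Set n(n+1)/2 = 4005, giving n² + n − 8010 = 0.
The discriminant is 1 + 8·4005 = 32041, and √32041 = 179.
So n = (-1 + 179) / 2 = 178/2 = 89.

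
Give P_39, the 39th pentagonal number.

The 39th pentagonal number is n(3n−1)/2 with n = 39.
39·(3·39 − 1)/2 = 39·116/2 = 39·58 = 2262.

2262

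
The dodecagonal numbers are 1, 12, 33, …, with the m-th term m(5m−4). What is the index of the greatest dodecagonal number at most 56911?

107

Solve n(5n−4) ≤ 56911 for integer n.
n = 107 gives 56817 ≤ 56911, while n = 108 gives 57888 > 56911; so the answer is index 107.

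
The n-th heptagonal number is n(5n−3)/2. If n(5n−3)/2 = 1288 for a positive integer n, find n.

23

Set n(5n−3)/2 = 1288, giving 5n² − 3n − 2576 = 0.
So n = (3 + 227) / 10 = 230/10 = 23.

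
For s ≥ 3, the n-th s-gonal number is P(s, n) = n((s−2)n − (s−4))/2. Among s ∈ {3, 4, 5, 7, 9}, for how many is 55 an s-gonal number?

s = 3: P(3, 10) = 55. ✓
s = 4: P(4, 7) = 49 and P(4, 8) = 64; 55 is not s-gonal.
s = 5: P(5, 6) = 51 and P(5, 7) = 70; 55 is not s-gonal.
s = 7: P(7, 5) = 55. ✓
s = 9: P(9, 4) = 46 and P(9, 5) = 75; 55 is not s-gonal.
Hits: s ∈ {3, 7} → 2.

2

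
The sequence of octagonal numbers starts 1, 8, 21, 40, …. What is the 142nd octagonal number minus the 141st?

Consecutive octagonal numbers differ by 6n − 5: here 6·142 − 5 = 847.

847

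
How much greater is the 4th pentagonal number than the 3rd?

Consecutive pentagonal numbers differ by 3n − 2: here 3·4 − 2 = 10.

10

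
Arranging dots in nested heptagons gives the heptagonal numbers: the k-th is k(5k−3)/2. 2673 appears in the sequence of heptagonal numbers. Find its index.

Set n(5n−3)/2 = 2673, giving 5n² − 3n − 5346 = 0.
The discriminant is 9 + 40·2673 = 106929, and √106929 = 327.
So n = (3 + 327) / 10 = 330/10 = 33.
Check: 33·(5·33 − 3)/2 = 2673. ✓

33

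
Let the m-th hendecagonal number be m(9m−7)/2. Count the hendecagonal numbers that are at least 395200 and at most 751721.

The n-th hendecagonal number is n(9n−7)/2.
Smallest index with value ≥ 395200: n = 297 (giving 395901).
Largest index with value ≤ 751721: n = 409 (giving 751333).
Indices 297 through 409: 113 terms.

113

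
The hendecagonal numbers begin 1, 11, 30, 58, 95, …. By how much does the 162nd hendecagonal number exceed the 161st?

Consecutive hendecagonal numbers differ by 9n − 8: here 9·162 − 8 = 1450.

1450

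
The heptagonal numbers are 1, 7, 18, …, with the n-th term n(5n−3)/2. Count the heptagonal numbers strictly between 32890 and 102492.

The n-th heptagonal number is n(5n−3)/2.
Smallest index with value > 32890: n = 116 (giving 33466).
Largest index with value < 102492: n = 202 (giving 101707).
Indices 116 through 202: 87 terms.

87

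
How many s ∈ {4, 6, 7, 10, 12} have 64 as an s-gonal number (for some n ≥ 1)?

s = 4: P(4, 8) = 64. ✓
s = 6: P(6, 5) = 45 and P(6, 6) = 66; 64 is not s-gonal.
s = 7: P(7, 5) = 55 and P(7, 6) = 81; 64 is not s-gonal.
s = 10: P(10, 4) = 52 and P(10, 5) = 85; 64 is not s-gonal.
s = 12: P(12, 4) = 64. ✓
Hits: s ∈ {4, 12} → 2.

2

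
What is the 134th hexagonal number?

35778

The 134th hexagonal number is n(2n−1) with n = 134.
134·(2·134 − 1) = 134·267 = 35778.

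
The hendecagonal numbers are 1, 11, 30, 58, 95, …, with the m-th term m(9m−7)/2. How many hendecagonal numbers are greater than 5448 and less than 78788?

97

The n-th hendecagonal number is n(9n−7)/2.
Smallest index with value > 5448: n = 36 (giving 5706).
Largest index with value < 78788: n = 132 (giving 77946).
Indices 36 through 132: 97 terms.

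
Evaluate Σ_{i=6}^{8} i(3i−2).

405

Σ i(3i−2) = 3Σi² − 2Σi over i = 6..8.
Σi = 36 − 15 = 21 and Σi² = 204 − 55 = 149.
3·149 − 2·21 = 405.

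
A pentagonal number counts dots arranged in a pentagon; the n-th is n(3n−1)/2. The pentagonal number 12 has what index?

3

Set n(3n−1)/2 = 12, giving 3n² − n − 24 = 0.
The discriminant is 1 + 24·12 = 289, and √289 = 17.
So n = (1 + 17) / 6 = 18/6 = 3.
Check: 3·(3·3 − 1)/2 = 12. ✓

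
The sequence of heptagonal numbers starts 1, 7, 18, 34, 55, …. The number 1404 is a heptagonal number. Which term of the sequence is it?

24

Set n(5n−3)/2 = 1404, giving 5n² − 3n − 2808 = 0.
So n = (3 + 237) / 10 = 240/10 = 24.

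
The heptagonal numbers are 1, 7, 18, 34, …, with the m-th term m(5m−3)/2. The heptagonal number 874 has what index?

19

Set n(5n−3)/2 = 874, giving 5n² − 3n − 1748 = 0.
The discriminant is 9 + 40·874 = 34969, and √34969 = 187.
So n = (3 + 187) / 10 = 190/10 = 19.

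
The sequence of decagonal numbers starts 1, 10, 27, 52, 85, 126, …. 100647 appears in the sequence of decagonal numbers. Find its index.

Set n(4n−3) = 100647, giving 4n² − 3n − 100647 = 0.
The discriminant is 9 + 16·100647 = 1610361, and √1610361 = 1269.
So n = (3 + 1269) / 8 = 1272/8 = 159.
Check: 159·(4·159 − 3) = 100647. ✓

159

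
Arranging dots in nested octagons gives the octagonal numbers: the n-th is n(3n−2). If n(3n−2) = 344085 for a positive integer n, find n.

Set n(3n−2) = 344085, giving 3n² − 2n − 344085 = 0.
The discriminant is 4 + 12·344085 = 4129024, and √4129024 = 2032.
So n = (2 + 2032) / 6 = 2034/6 = 339.

339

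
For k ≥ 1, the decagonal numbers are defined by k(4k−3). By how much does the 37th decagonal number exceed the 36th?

289

Consecutive decagonal numbers differ by 8n − 7: here 8·37 − 7 = 289.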